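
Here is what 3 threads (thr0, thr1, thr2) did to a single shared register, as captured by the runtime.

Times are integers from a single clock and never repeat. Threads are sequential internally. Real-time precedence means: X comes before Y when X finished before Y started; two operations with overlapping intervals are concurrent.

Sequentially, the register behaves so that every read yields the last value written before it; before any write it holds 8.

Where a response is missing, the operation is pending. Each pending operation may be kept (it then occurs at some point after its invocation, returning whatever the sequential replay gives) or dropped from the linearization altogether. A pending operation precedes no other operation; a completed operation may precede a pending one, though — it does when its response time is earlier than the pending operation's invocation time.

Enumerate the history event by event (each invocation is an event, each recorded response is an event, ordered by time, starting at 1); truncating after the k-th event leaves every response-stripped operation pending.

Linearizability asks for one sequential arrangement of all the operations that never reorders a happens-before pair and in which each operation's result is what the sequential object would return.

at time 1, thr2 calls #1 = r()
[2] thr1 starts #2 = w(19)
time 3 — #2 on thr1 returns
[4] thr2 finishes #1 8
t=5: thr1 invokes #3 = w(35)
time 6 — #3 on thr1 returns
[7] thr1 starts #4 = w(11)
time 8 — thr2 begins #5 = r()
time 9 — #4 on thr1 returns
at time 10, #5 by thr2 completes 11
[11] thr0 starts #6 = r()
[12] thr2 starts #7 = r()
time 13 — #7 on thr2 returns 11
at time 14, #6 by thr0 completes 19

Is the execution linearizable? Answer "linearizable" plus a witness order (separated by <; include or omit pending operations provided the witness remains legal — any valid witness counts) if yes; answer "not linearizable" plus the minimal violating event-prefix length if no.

the violation lands at event 14, #6's response at time 14: events 1..13 linearize, events 1..14 do not
7 completed operations, 8 real-time-consistent orders — every register replay fails
one such order, #1, #2, #3, #4, #5, #6, #7, breaks at step 6 where #6 r() → 19 is illegal
one such order, #1, #2, #3, #4, #5, #7, #6, breaks at step 7 where #6 r() → 19 is illegal

not linearizable — minimal violating prefix: 14 events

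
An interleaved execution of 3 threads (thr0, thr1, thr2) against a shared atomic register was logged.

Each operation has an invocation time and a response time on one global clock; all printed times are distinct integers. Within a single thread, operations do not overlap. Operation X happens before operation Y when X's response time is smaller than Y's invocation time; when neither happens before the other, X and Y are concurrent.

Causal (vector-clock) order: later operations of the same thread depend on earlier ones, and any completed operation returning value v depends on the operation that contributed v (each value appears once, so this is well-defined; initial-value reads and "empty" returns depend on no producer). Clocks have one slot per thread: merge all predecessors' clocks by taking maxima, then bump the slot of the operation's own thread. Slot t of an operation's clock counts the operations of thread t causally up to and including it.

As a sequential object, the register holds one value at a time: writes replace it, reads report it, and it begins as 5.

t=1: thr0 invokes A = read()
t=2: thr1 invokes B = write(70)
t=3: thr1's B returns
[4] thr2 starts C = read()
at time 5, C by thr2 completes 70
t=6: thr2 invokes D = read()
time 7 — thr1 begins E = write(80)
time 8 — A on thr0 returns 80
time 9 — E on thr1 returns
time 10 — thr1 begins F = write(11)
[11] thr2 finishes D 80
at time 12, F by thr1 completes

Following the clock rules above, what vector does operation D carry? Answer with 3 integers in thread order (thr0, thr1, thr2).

(0, 2, 2)

no predecessors for B (invoked 2): thr1 increments from zero → (0, 1, 0)
C, invoked 4, takes VC(B)=(0, 1, 0) under max, adds 1 for thr2 → (0, 1, 1)
E, invoked 7, takes VC(B)=(0, 1, 0) under max, adds 1 for thr1 → (0, 2, 0)
F, invoked 10, takes VC(E)=(0, 2, 0) under max, adds 1 for thr1 → (0, 3, 0)
A, invoked 1, takes VC(E)=(0, 2, 0) under max, adds 1 for thr0 → (1, 2, 0)
D, invoked 6, takes VC(C)=(0, 1, 1), VC(E)=(0, 2, 0) under max, adds 1 for thr2 → (0, 2, 2)
target: VC(D) = (0, 2, 2)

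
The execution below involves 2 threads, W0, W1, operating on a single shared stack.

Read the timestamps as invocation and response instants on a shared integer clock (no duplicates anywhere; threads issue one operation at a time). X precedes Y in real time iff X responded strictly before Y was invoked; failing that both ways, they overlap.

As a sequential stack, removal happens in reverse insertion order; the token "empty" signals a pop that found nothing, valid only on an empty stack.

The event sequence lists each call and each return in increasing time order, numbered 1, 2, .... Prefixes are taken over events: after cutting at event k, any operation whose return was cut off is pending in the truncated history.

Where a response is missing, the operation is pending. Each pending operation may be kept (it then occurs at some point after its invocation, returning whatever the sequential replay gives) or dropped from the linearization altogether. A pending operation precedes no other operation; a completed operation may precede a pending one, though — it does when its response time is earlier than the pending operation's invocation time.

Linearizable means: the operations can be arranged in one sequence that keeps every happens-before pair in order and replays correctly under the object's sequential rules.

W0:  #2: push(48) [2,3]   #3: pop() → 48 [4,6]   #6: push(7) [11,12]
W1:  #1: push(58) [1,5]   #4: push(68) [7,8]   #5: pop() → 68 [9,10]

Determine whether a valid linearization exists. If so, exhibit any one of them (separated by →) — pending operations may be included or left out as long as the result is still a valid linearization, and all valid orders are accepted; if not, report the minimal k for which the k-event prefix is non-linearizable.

linearizable — witness: #1 → #2 → #3 → #4 → #5 → #6

1. #1 push(58), leaving stack <58>
2. #2 push(48), leaving stack <58,48>
3. #3 pop() → 48, leaving stack <58>
4. #4 push(68), leaving stack <58,68>
5. #5 pop() → 68, leaving stack <58>
6. #6 push(7), leaving stack <58,7>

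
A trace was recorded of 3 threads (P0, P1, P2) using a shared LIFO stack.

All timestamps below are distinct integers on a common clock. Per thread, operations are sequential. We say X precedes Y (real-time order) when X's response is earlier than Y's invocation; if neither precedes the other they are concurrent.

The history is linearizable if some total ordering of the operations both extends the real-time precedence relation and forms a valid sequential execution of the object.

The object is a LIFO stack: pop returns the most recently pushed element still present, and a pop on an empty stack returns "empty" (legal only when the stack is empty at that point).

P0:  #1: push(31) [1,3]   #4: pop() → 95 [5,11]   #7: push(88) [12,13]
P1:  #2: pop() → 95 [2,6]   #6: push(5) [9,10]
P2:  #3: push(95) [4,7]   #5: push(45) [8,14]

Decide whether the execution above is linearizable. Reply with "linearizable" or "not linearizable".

not linearizable

through event 10 a valid linearization exists; event 11 (#4 responding at time 11) ends that
every one of the 11 real-time-consistent orders over 5 completed LIFO stack ops fails the sequential spec
include/drop combinations of the 1 pending operation (#5) were all tried; none helps
for example #1, #2, #3, #4, #6 (pending dropped) fails at step 2: #2 pop() → 95 is not legal there
for example #1, #2, #3, #6, #4 (pending dropped) fails at step 2: #2 pop() → 95 is not legal there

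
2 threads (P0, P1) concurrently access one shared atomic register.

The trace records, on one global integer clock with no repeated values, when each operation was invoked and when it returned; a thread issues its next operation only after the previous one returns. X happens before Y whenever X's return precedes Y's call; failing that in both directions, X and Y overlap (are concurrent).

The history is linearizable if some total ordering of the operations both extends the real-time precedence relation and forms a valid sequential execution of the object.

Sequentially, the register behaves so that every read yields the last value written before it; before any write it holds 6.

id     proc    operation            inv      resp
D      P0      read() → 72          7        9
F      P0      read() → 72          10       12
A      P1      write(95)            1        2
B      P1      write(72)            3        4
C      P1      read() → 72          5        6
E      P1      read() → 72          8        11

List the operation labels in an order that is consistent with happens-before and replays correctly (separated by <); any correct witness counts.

A < B < C < D < E < F

step 1: A write(95) — value 95
step 2: B write(72) — value 72
step 3: C read() → 72 — value 72
step 4: D read() → 72 — value 72
step 5: E read() → 72 — value 72
step 6: F read() → 72 — value 72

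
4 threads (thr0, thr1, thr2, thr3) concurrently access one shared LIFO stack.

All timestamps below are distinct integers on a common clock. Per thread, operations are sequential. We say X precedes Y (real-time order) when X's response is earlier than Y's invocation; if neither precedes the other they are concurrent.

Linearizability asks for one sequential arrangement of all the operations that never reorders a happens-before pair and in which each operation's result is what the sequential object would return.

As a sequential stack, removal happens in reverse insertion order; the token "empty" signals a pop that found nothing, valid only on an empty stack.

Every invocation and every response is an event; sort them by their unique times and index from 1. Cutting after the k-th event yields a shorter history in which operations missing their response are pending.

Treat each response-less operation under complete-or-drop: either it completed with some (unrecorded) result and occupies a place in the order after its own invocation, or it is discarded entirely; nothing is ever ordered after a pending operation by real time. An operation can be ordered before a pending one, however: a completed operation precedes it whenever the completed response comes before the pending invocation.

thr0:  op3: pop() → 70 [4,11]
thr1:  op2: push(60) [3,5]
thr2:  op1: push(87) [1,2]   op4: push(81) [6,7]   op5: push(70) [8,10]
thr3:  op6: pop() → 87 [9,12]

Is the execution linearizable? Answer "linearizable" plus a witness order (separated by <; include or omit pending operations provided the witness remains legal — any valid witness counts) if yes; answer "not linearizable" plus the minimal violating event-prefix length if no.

prefix check: 1..11 passes, 1..12 fails once op6's time-12 response joins
6 completed operations, 10 real-time-consistent orders — every LIFO stack replay fails
e.g. op1, op2, op3, op4, op5, op6: illegal at step 3, since op3 pop() → 70 cannot apply there
e.g. op1, op2, op3, op4, op6, op5: illegal at step 3, since op3 pop() → 70 cannot apply there

not linearizable — minimal violating prefix: 12 events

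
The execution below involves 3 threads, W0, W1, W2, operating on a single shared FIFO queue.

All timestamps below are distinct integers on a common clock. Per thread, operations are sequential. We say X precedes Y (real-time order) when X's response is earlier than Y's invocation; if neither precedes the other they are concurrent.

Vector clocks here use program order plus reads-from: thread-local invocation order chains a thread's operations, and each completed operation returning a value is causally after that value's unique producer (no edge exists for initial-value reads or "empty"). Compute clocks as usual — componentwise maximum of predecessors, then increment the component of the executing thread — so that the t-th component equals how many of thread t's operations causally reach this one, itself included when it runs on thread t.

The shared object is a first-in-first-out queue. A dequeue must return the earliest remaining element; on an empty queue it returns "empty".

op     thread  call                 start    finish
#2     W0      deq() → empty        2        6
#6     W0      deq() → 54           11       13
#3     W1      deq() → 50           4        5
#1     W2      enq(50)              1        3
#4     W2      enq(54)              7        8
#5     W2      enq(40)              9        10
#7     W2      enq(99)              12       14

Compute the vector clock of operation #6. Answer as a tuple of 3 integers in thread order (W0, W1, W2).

(2, 0, 2)

invoked at 1, #1 has no predecessors; its own W2 bump gives (0, 0, 1)
invoked at 2, #2 has no predecessors; its own W0 bump gives (1, 0, 0)
#4, invoked 7, takes VC(#1)=(0, 0, 1) under max, adds 1 for W2 → (0, 0, 2)
#3, invoked 4, takes VC(#1)=(0, 0, 1) under max, adds 1 for W1 → (0, 1, 1)
#5, invoked 9, takes VC(#4)=(0, 0, 2) under max, adds 1 for W2 → (0, 0, 3)
#7, invoked 12, takes VC(#5)=(0, 0, 3) under max, adds 1 for W2 → (0, 0, 4)
#6, invoked 11, takes VC(#2)=(1, 0, 0), VC(#4)=(0, 0, 2) under max, adds 1 for W0 → (2, 0, 2)
target: VC(#6) = (2, 0, 2)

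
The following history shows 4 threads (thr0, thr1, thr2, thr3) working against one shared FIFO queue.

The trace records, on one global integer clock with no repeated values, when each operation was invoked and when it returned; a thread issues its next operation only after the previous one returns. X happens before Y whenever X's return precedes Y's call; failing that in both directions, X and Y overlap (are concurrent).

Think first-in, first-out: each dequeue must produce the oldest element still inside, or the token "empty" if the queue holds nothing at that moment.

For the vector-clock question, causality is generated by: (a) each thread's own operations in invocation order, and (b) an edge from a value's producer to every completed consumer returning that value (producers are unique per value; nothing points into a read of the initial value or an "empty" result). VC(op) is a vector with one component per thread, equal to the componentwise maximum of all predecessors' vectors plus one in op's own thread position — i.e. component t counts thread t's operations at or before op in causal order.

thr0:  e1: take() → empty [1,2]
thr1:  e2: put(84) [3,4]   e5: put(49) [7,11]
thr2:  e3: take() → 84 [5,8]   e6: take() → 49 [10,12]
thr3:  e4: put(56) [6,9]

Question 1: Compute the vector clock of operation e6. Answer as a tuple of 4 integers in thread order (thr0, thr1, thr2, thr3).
(0, 2, 2, 0)

no predecessors for e4 (invoked 6): thr3 increments from zero → (0, 0, 0, 1)
no predecessors for e2 (invoked 3): thr1 increments from zero → (0, 1, 0, 0)
no predecessors for e1 (invoked 1): thr0 increments from zero → (1, 0, 0, 0)
VC(e3, invoked at 5): max of VC(e2)=(0, 1, 0, 0), then +1 on thread thr2 → (0, 1, 1, 0)
VC(e5, invoked at 7): max of VC(e2)=(0, 1, 0, 0), then +1 on thread thr1 → (0, 2, 0, 0)
VC(e6, invoked at 10): max of VC(e3)=(0, 1, 1, 0), VC(e5)=(0, 2, 0, 0), then +1 on thread thr2 → (0, 2, 2, 0)
target: VC(e6) = (0, 2, 2, 0)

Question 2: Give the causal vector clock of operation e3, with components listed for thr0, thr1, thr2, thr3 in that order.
(0, 1, 1, 0)

root op e4, invoked 6: fresh clock plus thr3's own tick → (0, 0, 0, 1)
root op e2, invoked 3: fresh clock plus thr1's own tick → (0, 1, 0, 0)
root op e1, invoked 1: fresh clock plus thr0's own tick → (1, 0, 0, 0)
e3, invoked 5, takes VC(e2)=(0, 1, 0, 0) under max, adds 1 for thr2 → (0, 1, 1, 0)
e5, invoked 7, takes VC(e2)=(0, 1, 0, 0) under max, adds 1 for thr1 → (0, 2, 0, 0)
e6, invoked 10, takes VC(e3)=(0, 1, 1, 0), VC(e5)=(0, 2, 0, 0) under max, adds 1 for thr2 → (0, 2, 2, 0)
target: VC(e3) = (0, 1, 1, 0)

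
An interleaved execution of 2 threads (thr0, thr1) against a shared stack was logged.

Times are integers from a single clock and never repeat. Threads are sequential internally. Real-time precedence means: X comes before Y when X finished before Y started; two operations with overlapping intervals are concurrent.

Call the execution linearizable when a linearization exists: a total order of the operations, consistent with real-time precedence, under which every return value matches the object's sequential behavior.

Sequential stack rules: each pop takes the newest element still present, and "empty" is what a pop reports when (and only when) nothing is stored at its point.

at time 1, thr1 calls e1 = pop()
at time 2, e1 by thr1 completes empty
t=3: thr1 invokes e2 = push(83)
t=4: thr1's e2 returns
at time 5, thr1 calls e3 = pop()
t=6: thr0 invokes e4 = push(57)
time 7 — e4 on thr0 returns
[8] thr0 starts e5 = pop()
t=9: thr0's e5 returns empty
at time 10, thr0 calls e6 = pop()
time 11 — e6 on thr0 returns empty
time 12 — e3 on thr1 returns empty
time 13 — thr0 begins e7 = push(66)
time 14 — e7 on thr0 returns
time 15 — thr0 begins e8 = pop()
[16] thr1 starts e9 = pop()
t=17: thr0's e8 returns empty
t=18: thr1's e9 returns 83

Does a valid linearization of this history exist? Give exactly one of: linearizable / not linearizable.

through event 8 a valid linearization exists; event 9 (e5 responding at time 9) ends that
the completed operations (4 total) allow one real-time order; the stack replay rejects it
no escape via the 1 pending operation (e3): every completion choice fails
sample order e1, e2, e4, e5 (pending dropped) stalls at step 4 — e5 pop() → empty has no legal effect

not linearizable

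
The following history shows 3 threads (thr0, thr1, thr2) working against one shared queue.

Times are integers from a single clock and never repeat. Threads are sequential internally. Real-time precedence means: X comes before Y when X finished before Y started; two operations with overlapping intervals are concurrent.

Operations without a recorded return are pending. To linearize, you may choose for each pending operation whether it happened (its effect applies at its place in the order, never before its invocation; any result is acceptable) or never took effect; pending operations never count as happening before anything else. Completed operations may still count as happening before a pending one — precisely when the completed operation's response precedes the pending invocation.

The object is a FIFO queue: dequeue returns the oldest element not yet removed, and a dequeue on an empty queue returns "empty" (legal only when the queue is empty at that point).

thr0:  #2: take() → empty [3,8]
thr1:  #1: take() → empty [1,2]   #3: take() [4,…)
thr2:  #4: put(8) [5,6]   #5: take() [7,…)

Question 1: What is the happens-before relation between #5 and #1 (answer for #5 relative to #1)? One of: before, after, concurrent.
after

#5 spans [7,…), #1 spans [1,2]
resp(#1)=2 < inv(#5)=7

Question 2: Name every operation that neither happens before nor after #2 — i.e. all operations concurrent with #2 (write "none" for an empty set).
#3, #4, #5

#2 runs from 3 to 8; window-overlapping ops are concurrent
#1 [1,2]: before
#3 [4,…): concurrent
#4 [5,6]: concurrent
#5 [7,…): concurrent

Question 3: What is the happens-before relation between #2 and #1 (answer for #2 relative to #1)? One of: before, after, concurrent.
after

#2 spans [3,8], #1 spans [1,2]
resp(#1)=2 < inv(#2)=3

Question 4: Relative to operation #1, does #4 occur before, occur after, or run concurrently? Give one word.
after

#4 spans [5,6], #1 spans [1,2]
resp(#1)=2 < inv(#4)=5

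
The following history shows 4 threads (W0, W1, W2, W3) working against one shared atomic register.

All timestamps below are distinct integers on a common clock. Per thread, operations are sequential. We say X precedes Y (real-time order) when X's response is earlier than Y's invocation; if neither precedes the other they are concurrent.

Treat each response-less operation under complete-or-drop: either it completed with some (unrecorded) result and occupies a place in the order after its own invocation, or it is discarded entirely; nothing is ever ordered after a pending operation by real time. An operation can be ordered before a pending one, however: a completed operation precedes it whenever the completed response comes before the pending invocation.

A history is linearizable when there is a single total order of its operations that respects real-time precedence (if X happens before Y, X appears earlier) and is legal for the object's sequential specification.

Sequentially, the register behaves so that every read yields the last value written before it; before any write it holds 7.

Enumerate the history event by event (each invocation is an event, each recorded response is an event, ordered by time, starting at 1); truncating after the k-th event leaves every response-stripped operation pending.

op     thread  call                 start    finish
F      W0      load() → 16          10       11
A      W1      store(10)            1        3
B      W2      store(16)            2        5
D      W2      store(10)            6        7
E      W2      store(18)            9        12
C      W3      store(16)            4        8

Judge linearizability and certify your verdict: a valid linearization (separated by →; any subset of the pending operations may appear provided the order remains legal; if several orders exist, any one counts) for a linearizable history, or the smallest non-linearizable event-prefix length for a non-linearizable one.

linearizable — witness: A → B → D → C → F → E

1. A store(10), leaving value 10
2. B store(16), leaving value 16
3. D store(10), leaving value 10
4. C store(16), leaving value 16
5. F load() → 16, leaving value 16
6. E store(18), leaving value 18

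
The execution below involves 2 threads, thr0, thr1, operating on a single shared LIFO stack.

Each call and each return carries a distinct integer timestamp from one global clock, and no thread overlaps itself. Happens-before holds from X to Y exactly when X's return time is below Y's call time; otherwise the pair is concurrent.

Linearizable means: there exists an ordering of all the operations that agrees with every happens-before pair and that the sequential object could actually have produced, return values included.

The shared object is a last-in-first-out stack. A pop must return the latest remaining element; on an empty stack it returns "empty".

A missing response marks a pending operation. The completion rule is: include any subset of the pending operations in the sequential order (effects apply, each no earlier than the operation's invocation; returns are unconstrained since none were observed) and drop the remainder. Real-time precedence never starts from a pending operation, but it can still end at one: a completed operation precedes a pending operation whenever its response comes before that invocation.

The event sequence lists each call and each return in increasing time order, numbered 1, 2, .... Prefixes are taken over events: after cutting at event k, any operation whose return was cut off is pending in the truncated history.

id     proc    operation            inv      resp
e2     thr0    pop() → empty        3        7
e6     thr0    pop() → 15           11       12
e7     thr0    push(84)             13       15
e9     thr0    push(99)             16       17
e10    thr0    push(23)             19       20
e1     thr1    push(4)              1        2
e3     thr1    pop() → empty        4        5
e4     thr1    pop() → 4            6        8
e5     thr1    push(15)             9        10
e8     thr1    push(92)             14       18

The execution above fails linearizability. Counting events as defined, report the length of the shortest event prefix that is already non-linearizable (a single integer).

events 1..6 are still linearizable — one witness is e1, e2, e3:
after step 1 (e1 push(4)): stack <4>
after step 2 (e2 pop() (pending, included)): stack <>
after step 3 (e3 pop() → empty): stack <>
include event 7 — e2 responding at 7 — and every candidate order breaks
completion choices over the 1 pending operation (e4) were checked; none helps
take e1, e2, e3 (pending dropped): step 2 already fails, because e2 pop() → empty cannot occur there
take e1, e3, e2 (pending dropped): step 2 already fails, because e3 pop() → empty cannot occur there

7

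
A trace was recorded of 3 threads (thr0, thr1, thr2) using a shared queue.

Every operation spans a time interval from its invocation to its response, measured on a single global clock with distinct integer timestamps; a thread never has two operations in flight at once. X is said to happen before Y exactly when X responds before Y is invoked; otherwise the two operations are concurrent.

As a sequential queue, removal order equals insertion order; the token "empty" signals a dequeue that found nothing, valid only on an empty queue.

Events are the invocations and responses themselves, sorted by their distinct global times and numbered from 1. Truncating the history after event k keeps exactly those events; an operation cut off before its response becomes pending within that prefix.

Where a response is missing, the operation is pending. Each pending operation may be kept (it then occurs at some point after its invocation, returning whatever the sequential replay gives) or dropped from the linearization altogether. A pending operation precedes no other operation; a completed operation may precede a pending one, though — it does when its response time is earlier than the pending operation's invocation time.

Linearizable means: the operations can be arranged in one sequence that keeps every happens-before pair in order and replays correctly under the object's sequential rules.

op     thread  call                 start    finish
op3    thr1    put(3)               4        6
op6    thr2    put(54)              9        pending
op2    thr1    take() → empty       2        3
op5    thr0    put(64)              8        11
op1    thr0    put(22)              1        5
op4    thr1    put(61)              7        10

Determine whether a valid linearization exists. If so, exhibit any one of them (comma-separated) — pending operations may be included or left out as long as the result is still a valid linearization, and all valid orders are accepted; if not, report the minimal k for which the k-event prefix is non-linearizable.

linearizable — witness: op2, op1, op3, op4, op5

after step 1 (op2 take() → empty): queue <>
after step 2 (op1 put(22)): queue <22>
after step 3 (op3 put(3)): queue <22,3>
after step 4 (op4 put(61)): queue <22,3,61>
after step 5 (op5 put(64)): queue <22,3,61,64>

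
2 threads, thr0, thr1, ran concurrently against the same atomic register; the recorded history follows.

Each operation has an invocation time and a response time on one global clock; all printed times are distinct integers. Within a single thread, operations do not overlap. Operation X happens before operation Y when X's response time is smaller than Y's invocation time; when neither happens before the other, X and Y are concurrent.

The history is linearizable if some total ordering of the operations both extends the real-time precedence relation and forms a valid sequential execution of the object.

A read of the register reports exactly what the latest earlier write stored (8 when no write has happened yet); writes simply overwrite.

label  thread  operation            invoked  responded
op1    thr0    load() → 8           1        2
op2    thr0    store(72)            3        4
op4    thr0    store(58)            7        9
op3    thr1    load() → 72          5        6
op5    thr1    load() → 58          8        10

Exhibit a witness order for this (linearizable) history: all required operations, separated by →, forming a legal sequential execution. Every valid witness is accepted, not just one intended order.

1. op1 load() → 8, leaving value 8
2. op2 store(72), leaving value 72
3. op3 load() → 72, leaving value 72
4. op4 store(58), leaving value 58
5. op5 load() → 58, leaving value 58

op1 → op2 → op3 → op4 → op5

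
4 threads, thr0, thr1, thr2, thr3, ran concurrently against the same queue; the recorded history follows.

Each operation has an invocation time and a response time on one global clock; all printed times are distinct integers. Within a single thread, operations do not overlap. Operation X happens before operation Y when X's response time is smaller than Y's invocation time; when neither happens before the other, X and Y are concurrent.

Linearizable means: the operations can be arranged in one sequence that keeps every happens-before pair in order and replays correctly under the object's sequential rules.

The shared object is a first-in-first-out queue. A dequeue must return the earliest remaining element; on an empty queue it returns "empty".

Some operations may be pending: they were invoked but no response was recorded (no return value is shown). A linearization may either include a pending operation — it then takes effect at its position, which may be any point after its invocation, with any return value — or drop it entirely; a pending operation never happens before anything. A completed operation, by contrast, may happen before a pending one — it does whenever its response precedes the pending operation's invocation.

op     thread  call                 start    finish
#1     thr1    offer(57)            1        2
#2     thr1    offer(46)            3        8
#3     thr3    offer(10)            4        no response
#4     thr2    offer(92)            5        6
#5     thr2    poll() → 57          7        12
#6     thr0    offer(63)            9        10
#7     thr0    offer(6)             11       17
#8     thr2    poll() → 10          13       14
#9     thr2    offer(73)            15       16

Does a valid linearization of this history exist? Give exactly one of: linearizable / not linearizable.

witness order: #1, #3, #2, #4, #5, #6, #7, #8, #9
step 1: #1 offer(57) — queue <57>
step 2: #3 offer(10) (pending, included) — queue <57,10>
step 3: #2 offer(46) — queue <57,10,46>
step 4: #4 offer(92) — queue <57,10,46,92>
step 5: #5 poll() → 57 — queue <10,46,92>
step 6: #6 offer(63) — queue <10,46,92,63>
step 7: #7 offer(6) — queue <10,46,92,63,6>
step 8: #8 poll() → 10 — queue <46,92,63,6>
step 9: #9 offer(73) — queue <46,92,63,6,73>

linearizable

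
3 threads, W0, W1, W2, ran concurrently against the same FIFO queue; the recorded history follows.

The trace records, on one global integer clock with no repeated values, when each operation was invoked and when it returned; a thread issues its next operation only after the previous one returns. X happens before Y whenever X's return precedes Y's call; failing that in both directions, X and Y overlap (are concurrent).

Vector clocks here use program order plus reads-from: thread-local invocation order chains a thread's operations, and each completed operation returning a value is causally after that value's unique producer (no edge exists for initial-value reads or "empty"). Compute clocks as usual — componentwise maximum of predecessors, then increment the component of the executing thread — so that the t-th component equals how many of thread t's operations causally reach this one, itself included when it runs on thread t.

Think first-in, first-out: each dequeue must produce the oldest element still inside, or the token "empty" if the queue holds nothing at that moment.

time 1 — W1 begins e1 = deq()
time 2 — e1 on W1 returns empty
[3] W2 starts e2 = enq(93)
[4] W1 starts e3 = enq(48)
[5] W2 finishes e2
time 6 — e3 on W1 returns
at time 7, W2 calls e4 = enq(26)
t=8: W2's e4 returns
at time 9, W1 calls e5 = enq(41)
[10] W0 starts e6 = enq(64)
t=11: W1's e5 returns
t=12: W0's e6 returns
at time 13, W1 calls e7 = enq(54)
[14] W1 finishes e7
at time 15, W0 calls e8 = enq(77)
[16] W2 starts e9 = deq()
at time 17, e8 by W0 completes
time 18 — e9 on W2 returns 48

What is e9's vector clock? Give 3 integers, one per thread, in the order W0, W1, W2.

(0, 2, 3)

VC(e2, invoked at 3): no causal predecessors; +1 on W2 → (0, 0, 1)
VC(e1, invoked at 1): no causal predecessors; +1 on W1 → (0, 1, 0)
VC(e6, invoked at 10): no causal predecessors; +1 on W0 → (1, 0, 0)
VC(e4, invoked at 7): max of VC(e2)=(0, 0, 1), then +1 on thread W2 → (0, 0, 2)
VC(e3, invoked at 4): max of VC(e1)=(0, 1, 0), then +1 on thread W1 → (0, 2, 0)
VC(e8, invoked at 15): max of VC(e6)=(1, 0, 0), then +1 on thread W0 → (2, 0, 0)
VC(e5, invoked at 9): max of VC(e3)=(0, 2, 0), then +1 on thread W1 → (0, 3, 0)
VC(e7, invoked at 13): max of VC(e5)=(0, 3, 0), then +1 on thread W1 → (0, 4, 0)
VC(e9, invoked at 16): max of VC(e3)=(0, 2, 0), VC(e4)=(0, 0, 2), then +1 on thread W2 → (0, 2, 3)
target: VC(e9) = (0, 2, 3)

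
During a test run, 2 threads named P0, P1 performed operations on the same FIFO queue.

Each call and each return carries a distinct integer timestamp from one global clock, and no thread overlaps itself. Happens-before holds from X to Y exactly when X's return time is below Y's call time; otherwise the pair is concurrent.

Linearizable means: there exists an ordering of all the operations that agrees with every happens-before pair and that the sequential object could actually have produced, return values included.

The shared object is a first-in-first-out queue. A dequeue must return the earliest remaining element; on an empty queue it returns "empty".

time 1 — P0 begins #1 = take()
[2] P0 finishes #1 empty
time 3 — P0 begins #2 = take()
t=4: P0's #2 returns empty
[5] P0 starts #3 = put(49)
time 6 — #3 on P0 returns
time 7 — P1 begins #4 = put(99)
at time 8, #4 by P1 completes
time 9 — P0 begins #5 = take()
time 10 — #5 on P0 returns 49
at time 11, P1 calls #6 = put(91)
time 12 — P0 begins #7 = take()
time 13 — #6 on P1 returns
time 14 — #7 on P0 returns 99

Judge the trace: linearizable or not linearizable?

a witness: #1, #2, #3, #4, #5, #6, #7
step 1: #1 take() → empty — queue <>
step 2: #2 take() → empty — queue <>
step 3: #3 put(49) — queue <49>
step 4: #4 put(99) — queue <49,99>
step 5: #5 take() → 49 — queue <99>
step 6: #6 put(91) — queue <99,91>
step 7: #7 take() → 99 — queue <91>

linearizable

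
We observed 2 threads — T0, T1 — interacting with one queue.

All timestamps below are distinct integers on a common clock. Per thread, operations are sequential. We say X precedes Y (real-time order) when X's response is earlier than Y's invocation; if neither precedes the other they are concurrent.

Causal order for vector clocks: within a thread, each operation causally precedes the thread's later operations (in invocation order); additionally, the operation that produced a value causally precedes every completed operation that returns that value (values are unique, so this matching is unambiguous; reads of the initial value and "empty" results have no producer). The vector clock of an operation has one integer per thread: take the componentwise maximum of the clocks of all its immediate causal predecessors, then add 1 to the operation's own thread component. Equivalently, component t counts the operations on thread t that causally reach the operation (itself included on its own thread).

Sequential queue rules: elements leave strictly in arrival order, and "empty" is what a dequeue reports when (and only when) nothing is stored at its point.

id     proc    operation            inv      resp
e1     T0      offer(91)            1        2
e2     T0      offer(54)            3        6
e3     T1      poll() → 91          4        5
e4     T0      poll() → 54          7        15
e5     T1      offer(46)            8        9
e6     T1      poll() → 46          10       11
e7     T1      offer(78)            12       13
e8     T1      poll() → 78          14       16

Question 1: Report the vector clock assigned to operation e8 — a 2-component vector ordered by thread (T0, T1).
(1, 5)

e1 (invocation 1): nothing precedes it; T0's component alone gives (1, 0)
VC(e3, invoked at 4): max of VC(e1)=(1, 0), then +1 on thread T1 → (1, 1)
VC(e2, invoked at 3): max of VC(e1)=(1, 0), then +1 on thread T0 → (2, 0)
VC(e5, invoked at 8): max of VC(e3)=(1, 1), then +1 on thread T1 → (1, 2)
VC(e4, invoked at 7): max of VC(e2)=(2, 0), then +1 on thread T0 → (3, 0)
VC(e6, invoked at 10): max of VC(e5)=(1, 2), then +1 on thread T1 → (1, 3)
VC(e7, invoked at 12): max of VC(e6)=(1, 3), then +1 on thread T1 → (1, 4)
VC(e8, invoked at 14): max of VC(e7)=(1, 4), then +1 on thread T1 → (1, 5)
target: VC(e8) = (1, 5)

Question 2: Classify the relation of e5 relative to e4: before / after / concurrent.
concurrent

e5 spans [8,9], e4 spans [7,15]
the intervals overlap in both directions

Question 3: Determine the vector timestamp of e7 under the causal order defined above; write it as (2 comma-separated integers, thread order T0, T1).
(1, 4)

e1, invoked 1, has no incoming edges; only T0's bump applies → (1, 0)
from VC(e1)=(1, 0), e3 (invoked 4) maxes components and bumps T1 → (1, 1)
from VC(e1)=(1, 0), e2 (invoked 3) maxes components and bumps T0 → (2, 0)
from VC(e3)=(1, 1), e5 (invoked 8) maxes components and bumps T1 → (1, 2)
from VC(e2)=(2, 0), e4 (invoked 7) maxes components and bumps T0 → (3, 0)
from VC(e5)=(1, 2), e6 (invoked 10) maxes components and bumps T1 → (1, 3)
from VC(e6)=(1, 3), e7 (invoked 12) maxes components and bumps T1 → (1, 4)
from VC(e7)=(1, 4), e8 (invoked 14) maxes components and bumps T1 → (1, 5)
target: VC(e7) = (1, 4)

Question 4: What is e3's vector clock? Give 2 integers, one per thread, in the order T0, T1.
(1, 1)

no predecessors for e1 (invoked 1): T0 increments from zero → (1, 0)
merge at e3 (invoked 4): VC(e1)=(1, 0), own-thread bump on T1 → (1, 1)
merge at e2 (invoked 3): VC(e1)=(1, 0), own-thread bump on T0 → (2, 0)
merge at e5 (invoked 8): VC(e3)=(1, 1), own-thread bump on T1 → (1, 2)
merge at e4 (invoked 7): VC(e2)=(2, 0), own-thread bump on T0 → (3, 0)
merge at e6 (invoked 10): VC(e5)=(1, 2), own-thread bump on T1 → (1, 3)
merge at e7 (invoked 12): VC(e6)=(1, 3), own-thread bump on T1 → (1, 4)
merge at e8 (invoked 14): VC(e7)=(1, 4), own-thread bump on T1 → (1, 5)
target: VC(e3) = (1, 1)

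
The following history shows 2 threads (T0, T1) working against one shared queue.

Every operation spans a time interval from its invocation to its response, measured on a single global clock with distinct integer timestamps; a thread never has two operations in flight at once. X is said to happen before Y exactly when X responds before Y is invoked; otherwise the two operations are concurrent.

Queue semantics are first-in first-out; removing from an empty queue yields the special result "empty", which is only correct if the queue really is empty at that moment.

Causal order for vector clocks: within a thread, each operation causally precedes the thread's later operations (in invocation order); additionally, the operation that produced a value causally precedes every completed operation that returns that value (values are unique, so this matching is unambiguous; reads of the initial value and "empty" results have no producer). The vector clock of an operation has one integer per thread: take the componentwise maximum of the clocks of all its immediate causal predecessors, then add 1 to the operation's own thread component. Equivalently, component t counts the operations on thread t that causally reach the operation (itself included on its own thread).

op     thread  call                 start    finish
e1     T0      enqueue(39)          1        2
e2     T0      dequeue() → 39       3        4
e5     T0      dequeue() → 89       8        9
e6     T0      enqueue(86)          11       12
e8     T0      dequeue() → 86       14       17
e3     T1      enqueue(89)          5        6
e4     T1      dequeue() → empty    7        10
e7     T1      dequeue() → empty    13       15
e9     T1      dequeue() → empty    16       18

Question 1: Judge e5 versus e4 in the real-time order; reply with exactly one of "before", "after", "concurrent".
concurrent

e5 spans [8,9], e4 spans [7,10]
the intervals overlap in both directions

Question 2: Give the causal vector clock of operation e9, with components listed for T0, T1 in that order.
(0, 4)

e3, invoked 5, has no incoming edges; only T1's bump applies → (0, 1)
e1, invoked 1, has no incoming edges; only T0's bump applies → (1, 0)
VC(e4, invoked at 7): max of VC(e3)=(0, 1), then +1 on thread T1 → (0, 2)
VC(e2, invoked at 3): max of VC(e1)=(1, 0), then +1 on thread T0 → (2, 0)
VC(e7, invoked at 13): max of VC(e4)=(0, 2), then +1 on thread T1 → (0, 3)
VC(e9, invoked at 16): max of VC(e7)=(0, 3), then +1 on thread T1 → (0, 4)
VC(e5, invoked at 8): max of VC(e2)=(2, 0), VC(e3)=(0, 1), then +1 on thread T0 → (3, 1)
VC(e6, invoked at 11): max of VC(e5)=(3, 1), then +1 on thread T0 → (4, 1)
VC(e8, invoked at 14): max of VC(e6)=(4, 1), then +1 on thread T0 → (5, 1)
target: VC(e9) = (0, 4)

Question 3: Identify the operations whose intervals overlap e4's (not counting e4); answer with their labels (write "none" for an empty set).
e5

concurrent with e4 ([7,10]): every op whose interval crosses 7..10
e1 [1,2]: before
e2 [3,4]: before
e3 [5,6]: before
e5 [8,9]: concurrent
e6 [11,12]: after
e7 [13,15]: after
e8 [14,17]: after
e9 [16,18]: after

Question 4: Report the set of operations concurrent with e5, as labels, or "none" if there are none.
e4

overlap test against e5 [8,9]: concurrent iff the interval meets 8..9
e1 [1,2]: before
e2 [3,4]: before
e3 [5,6]: before
e4 [7,10]: concurrent
e6 [11,12]: after
e7 [13,15]: after
e8 [14,17]: after
e9 [16,18]: after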